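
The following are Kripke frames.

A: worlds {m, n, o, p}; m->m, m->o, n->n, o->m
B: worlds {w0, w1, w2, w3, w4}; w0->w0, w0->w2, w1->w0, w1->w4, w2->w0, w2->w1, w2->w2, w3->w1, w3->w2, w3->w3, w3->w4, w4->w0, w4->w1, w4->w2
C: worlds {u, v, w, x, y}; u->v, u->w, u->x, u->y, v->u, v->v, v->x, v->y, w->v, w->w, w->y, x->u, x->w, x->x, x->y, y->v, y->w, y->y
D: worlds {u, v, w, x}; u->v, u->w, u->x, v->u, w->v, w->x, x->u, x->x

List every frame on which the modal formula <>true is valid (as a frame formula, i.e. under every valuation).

B, C, D

The schema corresponds to seriality: forall x exists y Rxy.
A: fails — world p has no successor.
B: condition met.
C: condition met.
D: condition met.
Valid on: B, C, D.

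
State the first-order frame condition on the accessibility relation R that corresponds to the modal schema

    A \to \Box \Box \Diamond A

\forall x \forall z (x R^2 z \to \exists w (x = w \wedge zRw))

This is a Sahlqvist (Geach-type) schema ◇^0□^0A → □^2◇^1A.
First-order correspondent: \forall x \forall z (x R^2 z \to \exists w (x = w \wedge zRw)).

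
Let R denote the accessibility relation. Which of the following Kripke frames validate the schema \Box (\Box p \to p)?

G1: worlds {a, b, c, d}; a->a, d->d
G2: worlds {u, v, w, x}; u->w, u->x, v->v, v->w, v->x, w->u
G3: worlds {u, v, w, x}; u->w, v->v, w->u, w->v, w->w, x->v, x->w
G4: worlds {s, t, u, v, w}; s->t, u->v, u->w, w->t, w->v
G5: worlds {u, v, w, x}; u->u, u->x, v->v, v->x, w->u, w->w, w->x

G1

This is the axiom for shift-reflexivity; its first-order frame correspondent is \forall x \forall y (Rxy \to Ryy).
G1: satisfies the condition.
G2: fails — Ruw but not Rww.
G3: fails — Rwu but not Ruu.
G4: fails — Ruv but not Rvv.
G5: fails — Rwx but not Rxx.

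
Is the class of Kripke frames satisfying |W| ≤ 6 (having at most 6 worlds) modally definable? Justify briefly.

Modal frame validity is preserved under disjoint unions.
Any modal formula valid on each of 7 disjoint one-world frames is valid on their disjoint union (validity is preserved under disjoint unions). Each one-world frame has |W|=1≤6, but the union has |W|=7.
Hence having at most 6 worlds is not modally definable.

Not modally definable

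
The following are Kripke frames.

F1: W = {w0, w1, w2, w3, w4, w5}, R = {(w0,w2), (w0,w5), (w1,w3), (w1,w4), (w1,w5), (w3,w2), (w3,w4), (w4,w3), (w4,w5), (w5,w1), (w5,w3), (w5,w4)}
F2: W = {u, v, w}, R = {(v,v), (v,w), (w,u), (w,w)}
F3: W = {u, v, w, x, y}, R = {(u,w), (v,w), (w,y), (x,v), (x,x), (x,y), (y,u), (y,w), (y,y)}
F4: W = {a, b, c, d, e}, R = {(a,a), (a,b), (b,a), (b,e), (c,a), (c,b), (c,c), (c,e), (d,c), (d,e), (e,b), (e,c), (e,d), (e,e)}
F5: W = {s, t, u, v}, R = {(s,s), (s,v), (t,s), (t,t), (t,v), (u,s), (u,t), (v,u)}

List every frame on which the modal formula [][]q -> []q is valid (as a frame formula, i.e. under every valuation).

F2, F4

Frame correspondent (Sahlqvist): forall x forall y (Rxy -> exists z (Rxz & Rzy)) — i.e. density.
F1: fails — Rw3w2 but no z with Rw3z and Rzw2.
F2: ✓.
F3: fails — Ruw but no z with Ruz and Rzw.
F4: ✓.
F5: fails — Rvu but no z with Rvz and Rzu.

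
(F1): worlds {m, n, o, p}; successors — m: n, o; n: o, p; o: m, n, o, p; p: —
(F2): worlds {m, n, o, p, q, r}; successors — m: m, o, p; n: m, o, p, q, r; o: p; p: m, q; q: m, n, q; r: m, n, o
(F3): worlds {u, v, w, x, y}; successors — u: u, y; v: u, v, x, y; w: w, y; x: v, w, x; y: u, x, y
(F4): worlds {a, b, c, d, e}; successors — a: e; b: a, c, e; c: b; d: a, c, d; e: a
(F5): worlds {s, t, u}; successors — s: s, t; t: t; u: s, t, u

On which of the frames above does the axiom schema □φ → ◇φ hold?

(F2), (F3), (F4), (F5)

The schema corresponds to seriality: ∀x ∃y Rxy.
(F1): fails — world p has no successor.
(F2): holds.
(F3): holds.
(F4): holds.
(F5): holds.
Valid on: (F2), (F3), (F4), (F5).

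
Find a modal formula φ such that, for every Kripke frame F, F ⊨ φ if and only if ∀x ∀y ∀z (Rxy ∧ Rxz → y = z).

The condition is partial functionality. The CD schema ◇r → □r defines it.

◇r → □r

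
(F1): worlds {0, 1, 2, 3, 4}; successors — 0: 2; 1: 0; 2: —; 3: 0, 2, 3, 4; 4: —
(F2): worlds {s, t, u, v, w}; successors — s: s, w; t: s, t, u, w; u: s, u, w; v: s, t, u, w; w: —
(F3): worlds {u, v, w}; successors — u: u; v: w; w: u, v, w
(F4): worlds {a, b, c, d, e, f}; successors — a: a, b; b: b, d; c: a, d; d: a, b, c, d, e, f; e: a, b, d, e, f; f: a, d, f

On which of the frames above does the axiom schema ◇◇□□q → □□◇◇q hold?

(F3), (F4)

This is the axiom for a generalized confluence (Geach) condition; its first-order frame correspondent is ∀x ∀y ∀z ((xR²y ∧ xR²z) → ∃w (yR²w ∧ zR²w)).
(F1): fails — 1R²2, 1R²2 but no w with 2R²w and 2R²w.
(F2): fails — sR²s, sR²w but no w* with sR²w* and wR²w*.
(F3): condition met.
(F4): condition met.
Valid on: (F3), (F4).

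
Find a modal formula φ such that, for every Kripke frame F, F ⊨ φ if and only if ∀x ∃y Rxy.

□ψ → ◇ψ

The condition is seriality. The D schema □ψ → ◇ψ defines it.
Suppose □ψ→◇ψ is valid. At any x set V(ψ)=W. Then □ψ at x, so ◇ψ at x, so x has a successor.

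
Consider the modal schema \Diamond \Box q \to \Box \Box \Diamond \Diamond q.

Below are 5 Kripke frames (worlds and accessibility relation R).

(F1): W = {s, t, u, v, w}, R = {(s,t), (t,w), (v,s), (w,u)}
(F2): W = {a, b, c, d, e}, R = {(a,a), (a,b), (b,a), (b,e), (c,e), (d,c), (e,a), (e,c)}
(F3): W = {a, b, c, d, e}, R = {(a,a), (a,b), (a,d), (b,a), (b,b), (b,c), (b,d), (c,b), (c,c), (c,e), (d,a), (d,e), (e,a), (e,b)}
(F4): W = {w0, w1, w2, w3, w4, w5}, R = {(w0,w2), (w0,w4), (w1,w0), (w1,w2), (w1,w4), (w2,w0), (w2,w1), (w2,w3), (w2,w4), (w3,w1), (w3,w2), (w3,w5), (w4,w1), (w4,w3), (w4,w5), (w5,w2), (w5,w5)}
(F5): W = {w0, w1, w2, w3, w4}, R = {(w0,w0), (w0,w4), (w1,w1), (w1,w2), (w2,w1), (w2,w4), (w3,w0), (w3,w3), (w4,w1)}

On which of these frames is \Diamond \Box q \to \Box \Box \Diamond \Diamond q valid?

(F3), (F4)

Frame correspondent (Sahlqvist): \forall x \forall y \forall z ((xRy \wedge x R^2 z) \to \exists w (yRw \wedge z R^2 w)) — i.e. a generalized confluence (Geach) condition.
(F1): fails — sRt, sR²w but no w* with tRw* and wR²w*.
(F2): fails — eRc, eR²b but no w with cRw and bR²w.
(F3): holds.
(F4): holds.
(F5): fails — w0Rw0, w0R²w4 but no w with w0Rw and w4R²w.
Valid on: (F3), (F4).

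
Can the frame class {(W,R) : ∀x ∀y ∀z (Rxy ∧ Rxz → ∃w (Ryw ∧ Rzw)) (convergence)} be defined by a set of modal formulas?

The condition is convergence. A defining modal formula is ◇□q → □◇q.

Yes, by ◇□q → □◇q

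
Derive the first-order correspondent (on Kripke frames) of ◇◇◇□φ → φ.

∀x ∀y (xR³y → ∃w (yRw ∧ x = w))

This is a Sahlqvist (Geach-type) schema ◇^3□^1φ → □^0◇^0φ.
First-order correspondent: ∀x ∀y (xR³y → ∃w (yRw ∧ x = w)).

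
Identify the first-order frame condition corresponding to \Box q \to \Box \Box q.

Suppose □q→□□q is valid. Take Rxy, Ryz and set V(q)={w : Rxw}. Then □q at x, so □□q at x, so □q at y, so q at z, i.e. Rxz.

transitivity: \forall x \forall y \forall z (Rxy \wedge Ryz \to Rxz)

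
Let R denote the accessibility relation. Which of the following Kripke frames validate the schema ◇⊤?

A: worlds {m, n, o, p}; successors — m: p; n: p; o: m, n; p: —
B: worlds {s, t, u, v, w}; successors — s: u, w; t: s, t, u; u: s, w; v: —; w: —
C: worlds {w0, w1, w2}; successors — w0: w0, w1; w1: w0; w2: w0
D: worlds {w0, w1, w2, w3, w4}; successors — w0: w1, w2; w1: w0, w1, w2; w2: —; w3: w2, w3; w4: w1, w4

C

Frame correspondent (Sahlqvist): ∀x ∃y Rxy — i.e. seriality.
A: fails — world p has no successor.
B: fails — world v has no successor.
C: holds.
D: fails — world w2 has no successor.
Valid on: C.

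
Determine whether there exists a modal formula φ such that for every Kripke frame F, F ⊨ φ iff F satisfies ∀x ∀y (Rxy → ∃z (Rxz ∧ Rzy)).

Yes — defined by □□p → □p

Yes: it is density, defined by the C4 schema □□p → □p.
Suppose □□p→□p is valid. Take Rxy and set V(p)={w : xR²w}. Then □□p at x, so □p at x, so p at y, i.e. ∃z(Rxz∧Rzy).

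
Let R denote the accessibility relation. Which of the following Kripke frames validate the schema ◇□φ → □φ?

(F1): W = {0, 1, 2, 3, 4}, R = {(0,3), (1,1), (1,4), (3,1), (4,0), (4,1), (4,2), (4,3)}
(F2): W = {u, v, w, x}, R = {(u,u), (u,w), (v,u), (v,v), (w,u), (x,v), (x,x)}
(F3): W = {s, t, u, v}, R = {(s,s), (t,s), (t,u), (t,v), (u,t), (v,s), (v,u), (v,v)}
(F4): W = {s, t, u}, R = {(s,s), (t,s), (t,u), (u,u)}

This is the axiom for the Euclidean property; its first-order frame correspondent is ∀x ∀y ∀z (Rxy ∧ Rxz → Ryz).
(F1): fails — R03 and R03 but not R33.
(F2): fails — Ruw and Ruw but not Rww.
(F3): fails — Rts and Rtv but not Rsv.
(F4): fails — Rts and Rtu but not Rsu.
Valid on no frame.

none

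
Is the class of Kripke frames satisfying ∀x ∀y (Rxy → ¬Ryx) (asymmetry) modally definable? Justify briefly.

If a class were modally definable it would be closed under surjective bounded morphisms (Goldblatt–Thomason).
The 3-cycle (worlds a,b,c with a→b→c→a) is asymmetric. Mapping every world to a single reflexive point • is a surjective bounded morphism, and the reflexive point is not asymmetric (R•• but asymmetry requires ¬R••).
So the class is not modally definable.

No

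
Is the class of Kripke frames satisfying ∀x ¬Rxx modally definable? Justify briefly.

Not definable by any modal formula

Any modally definable frame class is closed under surjective bounded morphisms.
The 5-cycle (worlds 0,1,2,3,4 with 0→1→2→3→4→0) is irreflexive, and the map sending every world to a single reflexive point • is a surjective bounded morphism (forth: every edge maps to (•,•); back: every world has a successor). So any modal formula valid on the 5-cycle is also valid on the reflexive point, which is not irreflexive.
Hence irreflexivity is not modally definable.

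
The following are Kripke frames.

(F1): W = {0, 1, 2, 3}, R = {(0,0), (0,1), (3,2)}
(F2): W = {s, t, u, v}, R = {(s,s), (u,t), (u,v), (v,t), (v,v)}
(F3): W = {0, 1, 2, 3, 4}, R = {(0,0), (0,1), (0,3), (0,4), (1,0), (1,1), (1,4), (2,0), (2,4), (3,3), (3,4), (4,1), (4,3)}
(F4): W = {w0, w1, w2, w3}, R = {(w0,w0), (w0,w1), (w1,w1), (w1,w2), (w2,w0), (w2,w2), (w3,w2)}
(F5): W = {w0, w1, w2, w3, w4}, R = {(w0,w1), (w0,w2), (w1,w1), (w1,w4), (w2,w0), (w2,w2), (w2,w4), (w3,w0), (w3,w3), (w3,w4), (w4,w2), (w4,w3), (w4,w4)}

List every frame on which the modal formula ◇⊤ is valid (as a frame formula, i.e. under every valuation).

The schema corresponds to seriality: ∀x ∃y Rxy.
(F1): fails — world 1 has no successor.
(F2): fails — world t has no successor.
(F3): ✓.
(F4): ✓.
(F5): ✓.

(F3), (F4), (F5)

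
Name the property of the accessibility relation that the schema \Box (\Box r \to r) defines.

This is the T□ axiom.
It corresponds to shift-reflexivity: \forall x \forall y (Rxy \to Ryy).

shift-reflexivity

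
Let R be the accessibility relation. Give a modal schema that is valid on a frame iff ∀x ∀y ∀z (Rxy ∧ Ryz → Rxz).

□p → □□p

A defining formula is □p → □□p (the 4 axiom).
Suppose □p→□□p is valid. Take Rxy, Ryz and set V(p)={w : Rxw}. Then □p at x, so □□p at x, so □p at y, so p at z, i.e. Rxz.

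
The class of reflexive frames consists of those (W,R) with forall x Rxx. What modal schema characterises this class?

The condition is reflexivity. The T schema □r → r defines it.
Suppose □r→r is valid. At any x set V(r)={w : Rxw}. Then □r holds at x, so r holds at x, i.e. Rxx.

□r → r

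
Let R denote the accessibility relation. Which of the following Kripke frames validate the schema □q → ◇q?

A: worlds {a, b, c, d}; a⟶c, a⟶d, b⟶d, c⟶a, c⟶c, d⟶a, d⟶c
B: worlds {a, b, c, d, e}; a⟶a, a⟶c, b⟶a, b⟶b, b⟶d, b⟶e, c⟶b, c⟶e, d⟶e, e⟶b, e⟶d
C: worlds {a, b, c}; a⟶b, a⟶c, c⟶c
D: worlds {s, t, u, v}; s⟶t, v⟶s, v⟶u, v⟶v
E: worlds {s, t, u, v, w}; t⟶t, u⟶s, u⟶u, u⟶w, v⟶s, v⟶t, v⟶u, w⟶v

A, B

The schema corresponds to seriality: ∀x ∃y Rxy.
A: ✓.
B: ✓.
C: fails — world b has no successor.
D: fails — world t has no successor.
E: fails — world s has no successor.
Valid on: A, B.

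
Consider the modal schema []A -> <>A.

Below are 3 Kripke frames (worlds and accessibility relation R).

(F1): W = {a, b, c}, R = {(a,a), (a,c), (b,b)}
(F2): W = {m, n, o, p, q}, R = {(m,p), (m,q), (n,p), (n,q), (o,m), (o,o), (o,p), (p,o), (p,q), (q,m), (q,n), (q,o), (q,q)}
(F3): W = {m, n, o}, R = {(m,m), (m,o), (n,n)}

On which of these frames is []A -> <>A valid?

(F2)

This is the axiom for seriality; its first-order frame correspondent is forall x exists y Rxy.
(F1): fails — world c has no successor.
(F2): holds.
(F3): fails — world o has no successor.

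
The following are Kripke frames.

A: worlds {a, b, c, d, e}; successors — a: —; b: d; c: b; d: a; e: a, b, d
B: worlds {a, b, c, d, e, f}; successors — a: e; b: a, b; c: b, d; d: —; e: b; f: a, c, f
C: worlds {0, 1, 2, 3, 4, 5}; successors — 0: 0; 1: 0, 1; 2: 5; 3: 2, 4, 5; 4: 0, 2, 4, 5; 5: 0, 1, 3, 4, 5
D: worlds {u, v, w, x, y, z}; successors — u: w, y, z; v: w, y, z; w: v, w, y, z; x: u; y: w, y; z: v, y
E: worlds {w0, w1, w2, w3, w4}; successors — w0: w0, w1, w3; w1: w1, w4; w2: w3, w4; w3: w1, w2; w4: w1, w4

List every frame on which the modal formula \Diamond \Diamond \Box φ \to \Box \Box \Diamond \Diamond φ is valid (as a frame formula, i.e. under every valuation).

D, E

The schema corresponds to a generalized confluence (Geach) condition: \forall x \forall y \forall z ((x R^2 y \wedge x R^2 z) \to \exists w (yRw \wedge z R^2 w)).
A: fails — bR²a, bR²a but no w with aRw and aR²w.
B: fails — bR²a, bR²a but no w with aRw and aR²w.
C: fails — 2R²3, 2R²0 but no w with 3Rw and 0R²w.
D: ✓.
E: ✓.
Valid on: D, E.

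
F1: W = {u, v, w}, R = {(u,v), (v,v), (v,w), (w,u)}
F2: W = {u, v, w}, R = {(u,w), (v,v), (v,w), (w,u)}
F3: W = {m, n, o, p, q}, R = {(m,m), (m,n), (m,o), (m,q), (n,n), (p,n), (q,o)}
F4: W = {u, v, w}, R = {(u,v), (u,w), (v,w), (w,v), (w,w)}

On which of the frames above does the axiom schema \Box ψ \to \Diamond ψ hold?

F1, F2, F4

This is the axiom for seriality; its first-order frame correspondent is \forall x \exists y Rxy.
F1: holds.
F2: holds.
F3: fails — world o has no successor.
F4: holds.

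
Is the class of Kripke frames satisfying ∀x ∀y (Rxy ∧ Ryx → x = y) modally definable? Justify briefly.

Modal frame validity is preserved under surjective bounded morphisms.
The 6-cycle (worlds a,b,c,d,e,f with a→b→c→d→e→f→a) is antisymmetric. Sending even-indexed worlds to a and odd-indexed worlds to b is a surjective bounded morphism onto the two-world frame with a↔b, which is not antisymmetric.
So the class is not modally definable.

Not definable by any modal formula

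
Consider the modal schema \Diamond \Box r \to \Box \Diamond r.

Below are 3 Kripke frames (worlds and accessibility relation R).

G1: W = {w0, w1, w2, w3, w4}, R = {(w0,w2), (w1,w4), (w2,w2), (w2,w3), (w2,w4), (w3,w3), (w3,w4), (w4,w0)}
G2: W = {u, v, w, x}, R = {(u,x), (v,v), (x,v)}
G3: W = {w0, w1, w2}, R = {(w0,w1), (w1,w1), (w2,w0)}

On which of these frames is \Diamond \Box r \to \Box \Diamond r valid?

This is the axiom for convergence; its first-order frame correspondent is \forall x \forall y \forall z (Rxy \wedge Rxz \to \exists w (Ryw \wedge Rzw)).
G1: fails — Rw2w4 and Rw2w2 but w4 and w2 have no common successor.
G2: condition met.
G3: condition met.

G2, G3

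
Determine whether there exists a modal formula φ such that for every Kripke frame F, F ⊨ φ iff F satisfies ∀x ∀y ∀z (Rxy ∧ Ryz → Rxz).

Yes, by □p → □□p

This is a Sahlqvist condition; the 4 axiom □p → □□p defines it.
Suppose □p→□□p is valid. Take Rxy, Ryz and set V(p)={w : Rxw}. Then □p at x, so □□p at x, so □p at y, so p at z, i.e. Rxz.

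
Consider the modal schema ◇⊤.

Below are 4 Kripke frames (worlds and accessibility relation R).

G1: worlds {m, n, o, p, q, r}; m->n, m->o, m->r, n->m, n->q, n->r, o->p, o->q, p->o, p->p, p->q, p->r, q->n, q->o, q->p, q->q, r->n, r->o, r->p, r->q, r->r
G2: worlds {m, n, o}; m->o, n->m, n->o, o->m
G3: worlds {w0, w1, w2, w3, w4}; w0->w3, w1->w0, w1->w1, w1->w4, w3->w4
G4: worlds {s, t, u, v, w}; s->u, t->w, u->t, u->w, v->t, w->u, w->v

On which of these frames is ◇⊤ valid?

This is the axiom for seriality; its first-order frame correspondent is ∀x ∃y Rxy.
G1: condition met.
G2: condition met.
G3: fails — world w2 has no successor.
G4: condition met.
Valid on: G1, G2, G4.

G1, G2, G4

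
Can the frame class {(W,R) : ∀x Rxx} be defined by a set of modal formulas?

Yes, by □q → q

Yes: it is reflexivity, defined by the T schema □q → q.
Suppose □q→q is valid. At any x set V(q)={w : Rxw}. Then □q holds at x, so q holds at x, i.e. Rxx.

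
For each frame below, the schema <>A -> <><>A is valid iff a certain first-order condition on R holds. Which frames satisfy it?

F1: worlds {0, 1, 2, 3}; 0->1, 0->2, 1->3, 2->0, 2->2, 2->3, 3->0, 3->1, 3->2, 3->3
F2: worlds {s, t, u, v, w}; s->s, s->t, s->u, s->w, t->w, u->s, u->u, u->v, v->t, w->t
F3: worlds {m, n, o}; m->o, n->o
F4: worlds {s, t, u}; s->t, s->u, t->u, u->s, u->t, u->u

F4

The schema corresponds to a generalized confluence (Geach) condition: forall x forall y (xRy -> exists w (y = w & x R^2 w)).
F1: fails — 0R1 but no w with 1=w and 0R²w.
F2: fails — tRw but no w* with w=w* and tR²w*.
F3: fails — mRo but no w with o=w and mR²w.
F4: holds.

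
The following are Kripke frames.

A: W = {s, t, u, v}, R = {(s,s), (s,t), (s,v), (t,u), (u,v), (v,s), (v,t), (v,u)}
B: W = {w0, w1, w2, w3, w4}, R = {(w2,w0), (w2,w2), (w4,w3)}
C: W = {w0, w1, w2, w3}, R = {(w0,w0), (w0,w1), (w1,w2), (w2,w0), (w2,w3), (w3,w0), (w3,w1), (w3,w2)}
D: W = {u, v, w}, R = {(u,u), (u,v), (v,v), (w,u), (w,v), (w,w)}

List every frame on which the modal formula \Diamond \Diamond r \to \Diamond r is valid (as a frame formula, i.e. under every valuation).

The schema corresponds to transitivity: \forall x \forall y \forall z (Rxy \wedge Ryz \to Rxz).
A: fails — Ruv and Rvt but not Rut.
B: ✓.
C: fails — Rw1w2 and Rw2w0 but not Rw1w0.
D: ✓.
Valid on: B, D.

B, D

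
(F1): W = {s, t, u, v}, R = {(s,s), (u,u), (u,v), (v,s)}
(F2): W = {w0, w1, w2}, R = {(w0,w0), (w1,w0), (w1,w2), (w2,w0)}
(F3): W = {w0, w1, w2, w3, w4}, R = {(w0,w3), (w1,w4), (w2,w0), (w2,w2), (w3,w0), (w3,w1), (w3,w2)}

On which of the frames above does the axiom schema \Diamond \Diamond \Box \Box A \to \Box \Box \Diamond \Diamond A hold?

The schema corresponds to a generalized confluence (Geach) condition: \forall x \forall y \forall z ((x R^2 y \wedge x R^2 z) \to \exists w (y R^2 w \wedge z R^2 w)).
(F1): condition met.
(F2): condition met.
(F3): fails — w0R²w0, w0R²w1 but no w with w0R²w and w1R²w.

(F1), (F2)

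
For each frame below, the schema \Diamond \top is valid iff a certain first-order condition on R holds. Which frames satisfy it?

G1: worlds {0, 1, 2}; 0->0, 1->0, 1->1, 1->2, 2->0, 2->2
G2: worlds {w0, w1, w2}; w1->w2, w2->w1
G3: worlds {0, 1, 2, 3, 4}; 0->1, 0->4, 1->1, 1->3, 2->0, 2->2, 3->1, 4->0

G1, G3

This is the axiom for seriality; its first-order frame correspondent is \forall x \exists y Rxy.
G1: satisfies the condition.
G2: fails — world w0 has no successor.
G3: satisfies the condition.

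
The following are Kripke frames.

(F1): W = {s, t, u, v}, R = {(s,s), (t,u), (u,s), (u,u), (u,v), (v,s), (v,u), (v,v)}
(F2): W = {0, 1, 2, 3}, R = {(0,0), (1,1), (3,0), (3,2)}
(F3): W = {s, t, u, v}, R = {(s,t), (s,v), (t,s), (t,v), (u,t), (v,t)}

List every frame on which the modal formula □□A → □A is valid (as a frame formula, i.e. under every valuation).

This is the axiom for density; its first-order frame correspondent is ∀x ∀y (Rxy → ∃z (Rxz ∧ Rzy)).
(F1): condition met.
(F2): fails — R32 but no z with R3z and Rz2.
(F3): fails — Rut but no z with Ruz and Rzt.

(F1)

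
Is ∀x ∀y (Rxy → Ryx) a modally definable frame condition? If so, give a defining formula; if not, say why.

Yes, by r → □◇r

Yes: it is symmetry, defined by the B schema r → □◇r.
Suppose r→□◇r is valid. Take Rxy and set V(r)={x}. Then r at x, so □◇r at x, so ◇r at y, so some z with Ryz has r; z=x, i.e. Ryx.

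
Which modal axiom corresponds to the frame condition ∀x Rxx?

A defining formula is □ψ → ψ (the T axiom).

□ψ → ψ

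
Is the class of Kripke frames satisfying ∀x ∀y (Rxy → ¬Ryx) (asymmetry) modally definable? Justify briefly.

Not modally definable

Any modally definable frame class is closed under surjective bounded morphisms.
The 5-cycle (worlds w0,w1,w2,w3,w4 with w0→w1→w2→w3→w4→w0) is asymmetric. Mapping every world to a single reflexive point • is a surjective bounded morphism, and the reflexive point is not asymmetric (R•• but asymmetry requires ¬R••).
Hence asymmetry is not modally definable.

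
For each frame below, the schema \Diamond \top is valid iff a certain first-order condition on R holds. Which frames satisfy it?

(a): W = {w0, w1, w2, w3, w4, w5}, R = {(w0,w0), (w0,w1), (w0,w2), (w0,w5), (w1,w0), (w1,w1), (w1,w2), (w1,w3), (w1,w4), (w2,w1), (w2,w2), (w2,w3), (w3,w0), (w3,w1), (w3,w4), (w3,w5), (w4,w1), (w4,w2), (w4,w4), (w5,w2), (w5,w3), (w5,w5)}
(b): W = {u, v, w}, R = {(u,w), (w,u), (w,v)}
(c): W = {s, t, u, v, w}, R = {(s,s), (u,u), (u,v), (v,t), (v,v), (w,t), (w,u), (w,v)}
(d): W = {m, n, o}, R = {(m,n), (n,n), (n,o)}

(a)

The schema corresponds to seriality: \forall x \exists y Rxy.
(a): ✓.
(b): fails — world v has no successor.
(c): fails — world t has no successor.
(d): fails — world o has no successor.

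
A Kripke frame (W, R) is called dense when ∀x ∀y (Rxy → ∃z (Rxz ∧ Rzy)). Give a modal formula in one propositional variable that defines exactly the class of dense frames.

This is density; the standard corresponding axiom is C4: □□s → □s.
Suppose □□s→□s is valid. Take Rxy and set V(s)={w : xR²w}. Then □□s at x, so □s at x, so s at y, i.e. ∃z(Rxz∧Rzy).

□□s → □s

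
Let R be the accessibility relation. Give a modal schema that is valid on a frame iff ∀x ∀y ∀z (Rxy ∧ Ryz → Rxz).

□p → □□p

The condition is transitivity. The 4 schema □p → □□p defines it.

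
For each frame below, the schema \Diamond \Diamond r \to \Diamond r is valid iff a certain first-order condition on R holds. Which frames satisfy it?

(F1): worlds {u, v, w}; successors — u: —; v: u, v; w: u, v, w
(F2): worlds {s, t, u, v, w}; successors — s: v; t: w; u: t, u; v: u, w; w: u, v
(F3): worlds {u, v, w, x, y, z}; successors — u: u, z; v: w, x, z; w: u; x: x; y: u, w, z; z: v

This is the axiom for a generalized confluence (Geach) condition; its first-order frame correspondent is \forall x \forall y (x R^2 y \to \exists w (y = w \wedge xRw)).
(F1): holds.
(F2): fails — sR²u but no w* with u=w* and sRw*.
(F3): fails — uR²v but no t with v=t and uRt.
Valid on: (F1).

(F1)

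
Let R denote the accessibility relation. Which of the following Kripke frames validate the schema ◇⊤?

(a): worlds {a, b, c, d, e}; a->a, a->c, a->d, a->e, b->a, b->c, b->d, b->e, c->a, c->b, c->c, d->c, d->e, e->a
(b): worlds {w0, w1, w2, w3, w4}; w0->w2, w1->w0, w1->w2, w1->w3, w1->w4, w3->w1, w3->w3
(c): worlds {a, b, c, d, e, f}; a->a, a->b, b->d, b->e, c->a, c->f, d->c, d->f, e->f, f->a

(a), (c)

Frame correspondent (Sahlqvist): ∀x ∃y Rxy — i.e. seriality.
(a): ✓.
(b): fails — world w2 has no successor.
(c): ✓.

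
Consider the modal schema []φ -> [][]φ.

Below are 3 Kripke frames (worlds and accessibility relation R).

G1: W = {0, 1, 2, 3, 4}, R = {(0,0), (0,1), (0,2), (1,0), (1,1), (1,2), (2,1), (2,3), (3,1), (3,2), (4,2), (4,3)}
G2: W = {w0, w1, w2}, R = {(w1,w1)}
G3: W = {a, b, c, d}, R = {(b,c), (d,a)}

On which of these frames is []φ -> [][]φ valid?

G2, G3

This is the axiom for transitivity; its first-order frame correspondent is forall x forall y forall z (Rxy & Ryz -> Rxz).
G1: fails — R32 and R23 but not R33.
G2: holds.
G3: holds.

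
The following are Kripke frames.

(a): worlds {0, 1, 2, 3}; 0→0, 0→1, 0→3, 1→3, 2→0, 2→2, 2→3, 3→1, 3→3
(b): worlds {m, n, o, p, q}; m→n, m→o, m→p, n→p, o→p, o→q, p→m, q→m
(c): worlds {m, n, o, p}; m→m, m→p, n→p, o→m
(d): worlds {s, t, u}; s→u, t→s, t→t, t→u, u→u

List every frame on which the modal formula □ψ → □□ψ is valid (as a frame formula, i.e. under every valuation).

(d)

The schema corresponds to transitivity: ∀x ∀y ∀z (Rxy ∧ Ryz → Rxz).
(a): fails — R23 and R31 but not R21.
(b): fails — Rop and Rpm but not Rom.
(c): fails — Rom and Rmp but not Rop.
(d): condition met.
Valid on: (d).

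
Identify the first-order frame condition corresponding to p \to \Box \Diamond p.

This is the B axiom.
It corresponds to symmetry: \forall x \forall y (Rxy \to Ryx).

symmetry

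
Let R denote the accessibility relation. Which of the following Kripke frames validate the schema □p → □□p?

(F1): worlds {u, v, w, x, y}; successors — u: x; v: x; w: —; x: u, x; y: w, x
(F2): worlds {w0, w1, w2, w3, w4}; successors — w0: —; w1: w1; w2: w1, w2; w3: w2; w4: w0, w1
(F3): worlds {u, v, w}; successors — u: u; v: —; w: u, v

(F3)

Frame correspondent (Sahlqvist): ∀x ∀y ∀z (Rxy ∧ Ryz → Rxz) — i.e. transitivity.
(F1): fails — Ryx and Rxu but not Ryu.
(F2): fails — Rw3w2 and Rw2w1 but not Rw3w1.
(F3): condition met.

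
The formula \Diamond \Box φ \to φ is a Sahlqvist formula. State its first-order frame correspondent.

This is frame-equivalent to φ → □◇φ (substitute ¬φ for φ and contrapose).
Suppose φ→□◇φ is valid. Take Rxy and set V(φ)={x}. Then φ at x, so □◇φ at x, so ◇φ at y, so some z with Ryz has φ; z=x, i.e. Ryx.
The converse is a direct semantic check.
Frame condition: \forall x \forall y (Rxy \to Ryx).

symmetry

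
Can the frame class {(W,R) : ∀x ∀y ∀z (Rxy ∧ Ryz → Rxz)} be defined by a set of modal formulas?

This is a Sahlqvist condition; the 4 axiom □r → □□r defines it.
Suppose □r→□□r is valid. Take Rxy, Ryz and set V(r)={w : Rxw}. Then □r at x, so □□r at x, so □r at y, so r at z, i.e. Rxz.

Yes — defined by □r → □□r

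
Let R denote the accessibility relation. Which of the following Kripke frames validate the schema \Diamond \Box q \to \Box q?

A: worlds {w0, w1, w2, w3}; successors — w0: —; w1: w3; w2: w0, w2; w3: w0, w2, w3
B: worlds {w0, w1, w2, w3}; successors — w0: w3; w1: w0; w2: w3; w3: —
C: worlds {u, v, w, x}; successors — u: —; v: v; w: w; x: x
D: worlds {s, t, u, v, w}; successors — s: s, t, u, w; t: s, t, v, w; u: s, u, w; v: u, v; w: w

C

Frame correspondent (Sahlqvist): \forall x \forall y \forall z (Rxy \wedge Rxz \to Ryz) — i.e. the Euclidean property.
A: fails — Rw2w0 and Rw2w2 but not Rw0w2.
B: fails — Rw0w3 and Rw0w3 but not Rw3w3.
C: holds.
D: fails — Rsw and Rsu but not Rwu.
Valid on: C.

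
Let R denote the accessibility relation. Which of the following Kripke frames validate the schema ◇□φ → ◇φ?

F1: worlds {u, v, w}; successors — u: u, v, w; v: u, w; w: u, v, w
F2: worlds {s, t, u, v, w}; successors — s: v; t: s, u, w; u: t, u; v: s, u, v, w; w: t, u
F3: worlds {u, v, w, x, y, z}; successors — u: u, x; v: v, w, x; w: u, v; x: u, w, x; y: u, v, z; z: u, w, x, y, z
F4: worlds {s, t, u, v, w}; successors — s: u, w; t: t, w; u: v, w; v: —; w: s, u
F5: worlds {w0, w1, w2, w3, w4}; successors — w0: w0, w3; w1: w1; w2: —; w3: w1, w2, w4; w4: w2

F1, F3

This is the axiom for a generalized confluence (Geach) condition; its first-order frame correspondent is ∀x ∀y (xRy → ∃w (yRw ∧ xRw)).
F1: condition met.
F2: fails — tRs but no w* with sRw* and tRw*.
F3: condition met.
F4: fails — tRw but no w* with wRw* and tRw*.
F5: fails — w0Rw3 but no w with w3Rw and w0Rw.
Valid on: F1, F3.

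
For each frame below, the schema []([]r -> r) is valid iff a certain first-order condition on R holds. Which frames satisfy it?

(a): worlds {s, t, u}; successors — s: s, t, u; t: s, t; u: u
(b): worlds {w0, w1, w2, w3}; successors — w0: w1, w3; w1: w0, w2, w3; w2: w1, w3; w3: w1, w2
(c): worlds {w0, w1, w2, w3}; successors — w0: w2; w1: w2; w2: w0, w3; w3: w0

(a)

The schema corresponds to shift-reflexivity: forall x forall y (Rxy -> Ryy).
(a): holds.
(b): fails — Rw1w2 but not Rw2w2.
(c): fails — Rw1w2 but not Rw2w2.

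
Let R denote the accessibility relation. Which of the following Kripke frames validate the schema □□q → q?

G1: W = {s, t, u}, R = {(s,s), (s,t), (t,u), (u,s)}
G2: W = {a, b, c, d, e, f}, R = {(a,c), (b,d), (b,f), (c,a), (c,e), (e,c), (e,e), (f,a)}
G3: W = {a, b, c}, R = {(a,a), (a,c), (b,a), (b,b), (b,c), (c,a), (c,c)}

This is the axiom for a generalized confluence (Geach) condition; its first-order frame correspondent is ∀x ∃w (xR²w ∧ x = w).
G1: fails — at t but no w with tR²w and t=w.
G2: fails — at b but no w with bR²w and b=w.
G3: holds.

G3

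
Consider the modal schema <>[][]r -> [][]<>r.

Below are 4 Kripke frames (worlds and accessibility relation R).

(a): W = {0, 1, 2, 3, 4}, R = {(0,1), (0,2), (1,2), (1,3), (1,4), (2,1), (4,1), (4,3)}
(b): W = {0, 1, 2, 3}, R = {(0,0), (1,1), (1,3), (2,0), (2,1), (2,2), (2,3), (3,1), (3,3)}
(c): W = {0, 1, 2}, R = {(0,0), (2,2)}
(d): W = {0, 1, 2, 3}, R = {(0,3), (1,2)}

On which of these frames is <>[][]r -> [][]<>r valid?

(c), (d)

The schema corresponds to a generalized confluence (Geach) condition: forall x forall y forall z ((xRy & x R^2 z) -> exists w (y R^2 w & zRw)).
(a): fails — 0R1, 0R²3 but no w with 1R²w and 3Rw.
(b): fails — 2R0, 2R²1 but no w with 0R²w and 1Rw.
(c): satisfies the condition.
(d): satisfies the condition.
Valid on: (c), (d).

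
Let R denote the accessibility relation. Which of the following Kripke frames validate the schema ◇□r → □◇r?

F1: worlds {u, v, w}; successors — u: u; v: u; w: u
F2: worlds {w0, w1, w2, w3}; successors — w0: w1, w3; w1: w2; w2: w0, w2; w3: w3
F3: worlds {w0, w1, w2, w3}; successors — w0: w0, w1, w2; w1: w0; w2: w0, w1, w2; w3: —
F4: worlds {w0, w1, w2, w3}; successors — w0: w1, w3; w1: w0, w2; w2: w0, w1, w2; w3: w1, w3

This is the axiom for convergence; its first-order frame correspondent is ∀x ∀y ∀z (Rxy ∧ Rxz → ∃w (Ryw ∧ Rzw)).
F1: satisfies the condition.
F2: fails — Rw0w1 and Rw0w3 but w1 and w3 have no common successor.
F3: satisfies the condition.
F4: fails — Rw0w1 and Rw0w3 but w1 and w3 have no common successor.
Valid on: F1, F3.

F1, F3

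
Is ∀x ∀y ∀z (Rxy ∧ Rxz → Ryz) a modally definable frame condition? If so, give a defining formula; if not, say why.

Yes — defined by ◇r → □◇r

The condition is the Euclidean property. A defining modal formula is ◇r → □◇r.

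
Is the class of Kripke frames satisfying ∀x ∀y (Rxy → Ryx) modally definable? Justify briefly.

The condition is symmetry. A defining modal formula is p → □◇p.
Suppose p→□◇p is valid. Take Rxy and set V(p)={x}. Then p at x, so □◇p at x, so ◇p at y, so some z with Ryz has p; z=x, i.e. Ryx.

Definable; p → □◇p defines it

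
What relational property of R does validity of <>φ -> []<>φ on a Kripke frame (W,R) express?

The Euclidean property

Suppose ◇φ→□◇φ is valid. Take Rxy, Rxz and set V(φ)={y}. Then ◇φ at x, so □◇φ at x, so ◇φ at z, so some w with Rzw has φ; w=y, i.e. Rzy. By symmetry of the argument, Ryz.
Conversely, any frame satisfying forall x forall y forall z (Rxy & Rxz -> Ryz) validates the schema.
Frame condition: forall x forall y forall z (Rxy & Rxz -> Ryz).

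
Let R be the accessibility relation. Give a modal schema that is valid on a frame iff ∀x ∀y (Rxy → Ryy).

□(□p → p)

The condition is shift-reflexivity. The T□ schema □(□p → p) defines it.
Suppose □(□p→p) is valid. Take Rxy and set V(p)={w : Ryw}. Then at y, □p holds; since □(□p→p) at x, □p→p at y, so p at y, i.e. Ryy.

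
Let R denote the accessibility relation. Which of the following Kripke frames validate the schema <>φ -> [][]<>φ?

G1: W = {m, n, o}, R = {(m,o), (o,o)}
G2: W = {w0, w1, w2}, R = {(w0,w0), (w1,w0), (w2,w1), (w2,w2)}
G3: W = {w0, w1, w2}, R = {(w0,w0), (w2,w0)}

This is the axiom for a generalized confluence (Geach) condition; its first-order frame correspondent is forall x forall y forall z ((xRy & x R^2 z) -> exists w (y = w & zRw)).
G1: satisfies the condition.
G2: fails — w2Rw1, w2R²w0 but no w with w1=w and w0Rw.
G3: satisfies the condition.
Valid on: G1, G3.

G1, G3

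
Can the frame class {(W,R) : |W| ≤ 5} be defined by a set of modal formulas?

Modal frame validity is preserved under disjoint unions.
Any modal formula valid on each of 6 disjoint one-world frames is valid on their disjoint union (validity is preserved under disjoint unions). Each one-world frame has |W|=1≤5, but the union has |W|=6.
Hence having at most 5 worlds is not modally definable.

No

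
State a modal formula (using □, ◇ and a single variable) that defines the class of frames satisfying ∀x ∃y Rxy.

□q → ◇q

A defining formula is □q → ◇q (the D axiom).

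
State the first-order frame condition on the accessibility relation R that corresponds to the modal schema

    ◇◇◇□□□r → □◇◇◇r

∀x ∀y ∀z ((xR³y ∧ xRz) → ∃w (yR³w ∧ zR³w))

This is a Sahlqvist (Geach-type) schema ◇^3□^3r → □^1◇^3r.
First-order correspondent: ∀x ∀y ∀z ((xR³y ∧ xRz) → ∃w (yR³w ∧ zR³w)).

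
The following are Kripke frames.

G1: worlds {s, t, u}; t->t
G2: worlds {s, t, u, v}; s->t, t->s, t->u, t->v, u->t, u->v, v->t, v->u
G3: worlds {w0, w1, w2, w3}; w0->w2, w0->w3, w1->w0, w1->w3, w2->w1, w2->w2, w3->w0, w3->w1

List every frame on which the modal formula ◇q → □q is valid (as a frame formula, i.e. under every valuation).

This is the axiom for partial functionality; its first-order frame correspondent is ∀x ∀y ∀z (Rxy ∧ Rxz → y = z).
G1: holds.
G2: fails — t sees both s and u.
G3: fails — w0 sees both w2 and w3.

G1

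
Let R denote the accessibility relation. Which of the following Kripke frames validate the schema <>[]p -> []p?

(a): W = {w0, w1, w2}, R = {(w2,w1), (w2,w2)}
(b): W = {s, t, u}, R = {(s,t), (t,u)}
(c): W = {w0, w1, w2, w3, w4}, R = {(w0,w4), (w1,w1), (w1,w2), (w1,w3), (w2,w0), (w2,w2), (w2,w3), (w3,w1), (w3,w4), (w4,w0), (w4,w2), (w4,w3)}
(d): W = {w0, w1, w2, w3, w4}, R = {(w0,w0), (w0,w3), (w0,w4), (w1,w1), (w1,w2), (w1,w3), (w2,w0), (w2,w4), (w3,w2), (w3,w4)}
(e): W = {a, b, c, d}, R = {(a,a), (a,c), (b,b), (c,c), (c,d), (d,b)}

none

The schema corresponds to the Euclidean property: forall x forall y forall z (Rxy & Rxz -> Ryz).
(a): fails — Rw2w1 and Rw2w1 but not Rw1w1.
(b): fails — Rst and Rst but not Rtt.
(c): fails — Rw0w4 and Rw0w4 but not Rw4w4.
(d): fails — Rw0w4 and Rw0w4 but not Rw4w4.
(e): fails — Rac and Raa but not Rca.
Valid on no frame.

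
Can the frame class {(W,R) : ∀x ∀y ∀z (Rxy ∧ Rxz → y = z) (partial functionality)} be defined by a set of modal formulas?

This is a Sahlqvist condition; the CD axiom ◇q → □q defines it.

Definable; ◇q → □q defines it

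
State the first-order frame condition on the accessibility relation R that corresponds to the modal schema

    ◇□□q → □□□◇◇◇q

∀x ∀y ∀z ((xRy ∧ xR³z) → ∃w (yR²w ∧ zR³w))

This is a Sahlqvist (Geach-type) schema ◇^1□^2q → □^3◇^3q.
First-order correspondent: ∀x ∀y ∀z ((xRy ∧ xR³z) → ∃w (yR²w ∧ zR³w)).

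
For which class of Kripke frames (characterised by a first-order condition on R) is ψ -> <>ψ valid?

Replacing ψ by ¬ψ and contraposing gives the equivalent schema □ψ → ψ.
Suppose □ψ→ψ is valid. At any x set V(ψ)={w : Rxw}. Then □ψ holds at x, so ψ holds at x, i.e. Rxx.

Reflexivity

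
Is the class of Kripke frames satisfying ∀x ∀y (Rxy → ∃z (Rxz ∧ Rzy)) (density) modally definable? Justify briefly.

This is a Sahlqvist condition; the C4 axiom □□p → □p defines it.

Definable; □□p → □p defines it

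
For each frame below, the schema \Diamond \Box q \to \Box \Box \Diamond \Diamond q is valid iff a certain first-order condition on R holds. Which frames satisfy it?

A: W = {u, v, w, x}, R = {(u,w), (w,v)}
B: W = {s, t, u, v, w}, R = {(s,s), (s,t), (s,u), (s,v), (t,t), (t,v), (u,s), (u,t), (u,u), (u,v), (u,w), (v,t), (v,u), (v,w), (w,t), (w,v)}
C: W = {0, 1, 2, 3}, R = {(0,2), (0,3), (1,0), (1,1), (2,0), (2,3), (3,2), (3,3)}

The schema corresponds to a generalized confluence (Geach) condition: \forall x \forall y \forall z ((xRy \wedge x R^2 z) \to \exists w (yRw \wedge z R^2 w)).
A: fails — uRw, uR²v but no t with wRt and vR²t.
B: ✓.
C: fails — 1R1, 1R²2 but no w with 1Rw and 2R²w.

B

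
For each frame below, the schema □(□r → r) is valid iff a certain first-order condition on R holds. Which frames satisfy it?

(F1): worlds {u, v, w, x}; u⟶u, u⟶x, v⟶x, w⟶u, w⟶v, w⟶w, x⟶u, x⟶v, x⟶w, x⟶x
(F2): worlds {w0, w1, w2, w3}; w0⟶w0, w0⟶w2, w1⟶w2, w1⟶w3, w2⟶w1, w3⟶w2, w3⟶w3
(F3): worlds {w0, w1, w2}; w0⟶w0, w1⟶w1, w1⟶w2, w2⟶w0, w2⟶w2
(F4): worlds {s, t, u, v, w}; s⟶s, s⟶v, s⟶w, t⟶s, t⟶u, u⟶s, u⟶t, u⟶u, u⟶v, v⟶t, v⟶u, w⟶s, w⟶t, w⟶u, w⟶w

(F3)

The schema corresponds to shift-reflexivity: ∀x ∀y (Rxy → Ryy).
(F1): fails — Rwv but not Rvv.
(F2): fails — Rw1w2 but not Rw2w2.
(F3): condition met.
(F4): fails — Ruv but not Rvv.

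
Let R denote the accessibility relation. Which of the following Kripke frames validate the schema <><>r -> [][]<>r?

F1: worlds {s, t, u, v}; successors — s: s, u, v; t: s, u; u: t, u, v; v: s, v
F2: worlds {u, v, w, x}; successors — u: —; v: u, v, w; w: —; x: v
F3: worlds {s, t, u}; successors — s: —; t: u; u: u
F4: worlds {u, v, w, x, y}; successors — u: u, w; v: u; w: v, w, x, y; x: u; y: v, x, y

F3

The schema corresponds to a generalized confluence (Geach) condition: forall x forall y forall z ((x R^2 y & x R^2 z) -> exists w (y = w & zRw)).
F1: fails — sR²s, sR²u but no w with s=w and uRw.
F2: fails — vR²u, vR²u but no t with u=t and uRt.
F3: ✓.
F4: fails — uR²u, uR²w but no t with u=t and wRt.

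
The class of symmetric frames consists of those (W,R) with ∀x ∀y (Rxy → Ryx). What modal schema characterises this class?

This is symmetry; the standard corresponding axiom is B: r → □◇r.
Suppose r→□◇r is valid. Take Rxy and set V(r)={x}. Then r at x, so □◇r at x, so ◇r at y, so some z with Ryz has r; z=x, i.e. Ryx.

r → □◇r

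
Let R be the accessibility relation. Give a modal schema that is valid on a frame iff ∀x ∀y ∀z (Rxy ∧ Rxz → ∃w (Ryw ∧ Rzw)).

◇□q → □◇q

A defining formula is ◇□q → □◇q (the .2 axiom).
Suppose ◇□q→□◇q is valid. Take Rxy, Rxz and set V(q)={w : Ryw}. Then □q at y so ◇□q at x, so □◇q at x, so ◇q at z, giving w with Rzw and Ryw.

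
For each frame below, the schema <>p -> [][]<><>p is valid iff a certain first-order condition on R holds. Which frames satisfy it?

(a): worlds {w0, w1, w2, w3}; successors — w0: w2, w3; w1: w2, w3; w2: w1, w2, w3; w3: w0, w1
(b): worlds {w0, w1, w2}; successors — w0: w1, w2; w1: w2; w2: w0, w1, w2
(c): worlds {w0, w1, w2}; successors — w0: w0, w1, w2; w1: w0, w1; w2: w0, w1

Frame correspondent (Sahlqvist): forall x forall y forall z ((xRy & x R^2 z) -> exists w (y = w & z R^2 w)) — i.e. a generalized confluence (Geach) condition.
(a): fails — w2Rw1, w2R²w3 but no w with w1=w and w3R²w.
(b): condition met.
(c): condition met.
Valid on: (b), (c).

(b), (c)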